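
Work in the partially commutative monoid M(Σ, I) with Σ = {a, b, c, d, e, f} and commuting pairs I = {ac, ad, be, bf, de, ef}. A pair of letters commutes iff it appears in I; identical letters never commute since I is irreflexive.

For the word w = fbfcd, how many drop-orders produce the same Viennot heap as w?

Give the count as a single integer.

0(f) covers ∅
1(b) covers ∅
2(f) covers 0:f
3(c) covers 1:b, 2:f
4(d) covers 3:c
floor of heap: 0:f, 1:b
completions by unplaced set U, small U first (add the entries for U minus each lowest piece of U):
  |U|=1: {4}:1
  |U|=2: {3,4}:1
  |U|=3: {1,3,4}:1  {2,3,4}:1
  start at 0(f): 2
  start at 1(b): 1
sum over floor = 3

3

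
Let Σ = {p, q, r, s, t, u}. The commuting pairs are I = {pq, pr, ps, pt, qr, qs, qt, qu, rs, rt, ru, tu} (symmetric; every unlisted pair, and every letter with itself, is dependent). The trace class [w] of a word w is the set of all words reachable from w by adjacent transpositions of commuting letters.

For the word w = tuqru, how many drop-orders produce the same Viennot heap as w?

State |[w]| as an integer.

piece 0:t — minimal
piece 1:u — minimal
piece 2:q — minimal
piece 3:r — minimal
piece 4:u rests on {1:u}
minimal pieces: {0:t, 1:u, 2:q, 3:r}
ways to finish when only these pieces remain (= sum over removing one remaining piece with nothing left below it):
  1 left: {0}→1  {2}→1  {3}→1  {4}→1
  2 left: {0,2}→2  {0,3}→2  {0,4}→2  {1,4}→1  {2,3}→2  {2,4}→2  {3,4}→2
  3 left: {0,1,4}→3  {0,2,3}→6  {0,2,4}→6  {0,3,4}→6  {1,2,4}→3  {1,3,4}→3  {2,3,4}→6
  placing 0:t first → 12 extensions
  placing 1:u first → 24 extensions
  placing 2:q first → 12 extensions
  placing 3:r first → 12 extensions
total linear extensions = 60

60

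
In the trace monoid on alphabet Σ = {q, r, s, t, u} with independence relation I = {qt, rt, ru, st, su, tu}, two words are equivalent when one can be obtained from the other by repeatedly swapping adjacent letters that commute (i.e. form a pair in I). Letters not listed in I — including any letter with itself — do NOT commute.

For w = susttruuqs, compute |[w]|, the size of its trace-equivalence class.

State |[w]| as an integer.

piece 0:s — minimal
piece 1:u — minimal
piece 2:s rests on {0:s}
piece 3:t — minimal
piece 4:t rests on {3:t}
piece 5:r rests on {2:s}
piece 6:u rests on {1:u}
piece 7:u rests on {6:u}
piece 8:q rests on {5:r, 7:u}
piece 9:s rests on {8:q}
minimal pieces: {0:s, 1:u, 3:t}
ways to finish when only these pieces remain (= sum over removing one remaining piece with nothing left below it):
  1 left: {4}→1  {9}→1
  2 left: {3,4}→1  {4,9}→2  {8,9}→1
  3 left: {3,4,9}→3  {4,8,9}→3  {5,8,9}→1  {7,8,9}→1
  4 left: {2,5,8,9}→1  {3,4,8,9}→6  {4,5,8,9}→4  {4,7,8,9}→4  {5,7,8,9}→2  {6,7,8,9}→1
  5 left: {0,2,5,8,9}→1  {1,6,7,8,9}→1  {2,4,5,8,9}→5  {2,5,7,8,9}→3  {3,4,5,8,9}→10  {3,4,7,8,9}→10  {4,5,7,8,9}→10  {4,6,7,8,9}→5  {5,6,7,8,9}→3
  6 left: {0,2,4,5,8,9}→6  {0,2,5,7,8,9}→4  {1,4,6,7,8,9}→6  {1,5,6,7,8,9}→4  {2,3,4,5,8,9}→15  {2,4,5,7,8,9}→18  {2,5,6,7,8,9}→6  {3,4,5,7,8,9}→30  {3,4,6,7,8,9}→15  {4,5,6,7,8,9}→18
  7 left: {0,2,3,4,5,8,9}→21  {0,2,4,5,7,8,9}→28  {0,2,5,6,7,8,9}→10  {1,2,5,6,7,8,9}→10  {1,3,4,6,7,8,9}→21  {1,4,5,6,7,8,9}→28  {2,3,4,5,7,8,9}→63  {2,4,5,6,7,8,9}→42  {3,4,5,6,7,8,9}→63
  8 left: {0,1,2,5,6,7,8,9}→20  {0,2,3,4,5,7,8,9}→112  {0,2,4,5,6,7,8,9}→80  {1,2,4,5,6,7,8,9}→80  {1,3,4,5,6,7,8,9}→112  {2,3,4,5,6,7,8,9}→168
  placing 0:s first → 360 extensions
  placing 1:u first → 360 extensions
  placing 3:t first → 180 extensions
total linear extensions = 900

900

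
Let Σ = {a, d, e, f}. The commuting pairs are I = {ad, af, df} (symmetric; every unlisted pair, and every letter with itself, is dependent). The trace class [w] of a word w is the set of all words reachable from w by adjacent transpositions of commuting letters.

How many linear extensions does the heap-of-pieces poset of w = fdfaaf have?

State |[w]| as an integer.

piece 0:f — minimal
piece 1:d — minimal
piece 2:f rests on {0:f}
piece 3:a — minimal
piece 4:a rests on {3:a}
piece 5:f rests on {2:f}
minimal pieces: {0:f, 1:d, 3:a}
ways to finish when only these pieces remain (= sum over removing one remaining piece with nothing left below it):
  1 left: {1}→1  {4}→1  {5}→1
  2 left: {1,4}→2  {1,5}→2  {2,5}→1  {3,4}→1  {4,5}→2
  3 left: {0,2,5}→1  {1,2,5}→3  {1,3,4}→3  {1,4,5}→6  {2,4,5}→3  {3,4,5}→3
  4 left: {0,1,2,5}→4  {0,2,4,5}→4  {1,2,4,5}→12  {1,3,4,5}→12  {2,3,4,5}→6
  placing 0:f first → 30 extensions
  placing 1:d first → 10 extensions
  placing 3:a first → 20 extensions
total linear extensions = 60

60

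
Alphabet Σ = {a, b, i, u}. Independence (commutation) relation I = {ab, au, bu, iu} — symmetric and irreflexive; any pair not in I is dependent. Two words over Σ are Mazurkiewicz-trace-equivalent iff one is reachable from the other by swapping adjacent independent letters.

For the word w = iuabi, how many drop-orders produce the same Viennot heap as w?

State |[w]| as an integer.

piece 0:i — minimal
piece 1:u — minimal
piece 2:a rests on {0:i}
piece 3:b rests on {0:i}
piece 4:i rests on {2:a, 3:b}
minimal pieces: {0:i, 1:u}
ways to finish when only these pieces remain (= sum over removing one remaining piece with nothing left below it):
  1 left: {1}→1  {4}→1
  2 left: {1,4}→2  {2,4}→1  {3,4}→1
  3 left: {1,2,4}→3  {1,3,4}→3  {2,3,4}→2
  placing 0:i first → 8 extensions
  placing 1:u first → 2 extensions
total linear extensions = 10

10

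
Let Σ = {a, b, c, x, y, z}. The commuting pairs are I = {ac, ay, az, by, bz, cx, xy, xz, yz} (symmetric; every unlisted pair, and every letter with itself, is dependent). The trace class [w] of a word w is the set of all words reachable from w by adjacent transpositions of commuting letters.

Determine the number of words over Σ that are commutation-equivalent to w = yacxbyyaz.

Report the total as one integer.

315

piece 0:y — minimal
piece 1:a — minimal
piece 2:c rests on {0:y}
piece 3:x rests on {1:a}
piece 4:b rests on {2:c, 3:x}
piece 5:y rests on {2:c}
piece 6:y rests on {5:y}
piece 7:a rests on {4:b}
piece 8:z rests on {2:c}
minimal pieces: {0:y, 1:a}
ways to finish when only these pieces remain (= sum over removing one remaining piece with nothing left below it):
  1 left: {6}→1  {7}→1  {8}→1
  2 left: {4,7}→1  {5,6}→1  {6,7}→2  {6,8}→2  {7,8}→2
  3 left: {3,4,7}→1  {4,6,7}→3  {4,7,8}→3  {5,6,7}→3  {5,6,8}→3  {6,7,8}→6
  4 left: {1,3,4,7}→1  {3,4,6,7}→4  {3,4,7,8}→4  {4,5,6,7}→6  {4,6,7,8}→12  {5,6,7,8}→12
  5 left: {1,3,4,6,7}→5  {1,3,4,7,8}→5  {3,4,5,6,7}→10  {3,4,6,7,8}→20  {4,5,6,7,8}→30
  6 left: {1,3,4,5,6,7}→15  {1,3,4,6,7,8}→30  {2,4,5,6,7,8}→30  {3,4,5,6,7,8}→60
  7 left: {0,2,4,5,6,7,8}→30  {1,3,4,5,6,7,8}→105  {2,3,4,5,6,7,8}→90
  placing 0:y first → 195 extensions
  placing 1:a first → 120 extensions
total linear extensions = 315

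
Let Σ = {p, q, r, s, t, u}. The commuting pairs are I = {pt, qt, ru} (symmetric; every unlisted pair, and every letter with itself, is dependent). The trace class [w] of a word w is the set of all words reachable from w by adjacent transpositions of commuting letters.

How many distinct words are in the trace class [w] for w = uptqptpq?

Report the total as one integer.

drop 0:u onto floor
drop 1:p onto {0:u}
drop 2:t onto {0:u}
drop 3:q onto {1:p}
drop 4:p onto {3:q}
drop 5:t onto {2:t}
drop 6:p onto {4:p}
drop 7:q onto {6:p}
ground layer = {0:u}
drop-orders for the pieces not yet dropped (sum over which currently-grounded one goes next):
  1 to go: {5} 1  {7} 1
  2 to go: {2,5} 1  {5,7} 2  {6,7} 1
  3 to go: {2,5,7} 3  {4,6,7} 1  {5,6,7} 3
  4 to go: {2,5,6,7} 6  {3,4,6,7} 1  {4,5,6,7} 4
  5 to go: {1,3,4,6,7} 1  {2,4,5,6,7} 10  {3,4,5,6,7} 5
  6 to go: {1,3,4,5,6,7} 6  {2,3,4,5,6,7} 15
  if 0:u drops first: 21 orders

21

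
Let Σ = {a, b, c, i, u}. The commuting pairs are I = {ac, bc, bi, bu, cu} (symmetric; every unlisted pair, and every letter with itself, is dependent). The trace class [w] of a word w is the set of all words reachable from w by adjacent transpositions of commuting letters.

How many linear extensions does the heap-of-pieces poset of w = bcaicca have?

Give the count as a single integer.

drop 0:b onto floor
drop 1:c onto floor
drop 2:a onto {0:b}
drop 3:i onto {1:c, 2:a}
drop 4:c onto {3:i}
drop 5:c onto {4:c}
drop 6:a onto {3:i}
ground layer = {0:b, 1:c}
drop-orders for the pieces not yet dropped (sum over which currently-grounded one goes next):
  1 to go: {5} 1  {6} 1
  2 to go: {4,5} 1  {5,6} 2
  3 to go: {4,5,6} 3
  4 to go: {3,4,5,6} 3
  5 to go: {1,3,4,5,6} 3  {2,3,4,5,6} 3
  if 0:b drops first: 6 orders
  if 1:c drops first: 3 orders
heap linearizations: 9

9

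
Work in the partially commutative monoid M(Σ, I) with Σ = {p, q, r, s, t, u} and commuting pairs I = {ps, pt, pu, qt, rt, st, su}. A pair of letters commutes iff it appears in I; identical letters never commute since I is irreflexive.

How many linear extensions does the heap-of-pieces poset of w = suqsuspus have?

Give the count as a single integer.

120

#0=s has no predecessor
#1=u has no predecessor
#2=q depends on [0:s, 1:u]
#3=s depends on [2:q]
#4=u depends on [2:q]
#5=s depends on [3:s]
#6=p depends on [2:q]
#7=u depends on [4:u]
#8=s depends on [5:s]
sources: [0:s, 1:u]
N(rest) = Σ N(rest − s) over sources s of rest; N(one piece) = 1:
  size 1 → [6]=1  [7]=1  [8]=1
  size 2 → [4,7]=1  [5,8]=1  [6,7]=2  [6,8]=2  [7,8]=2
  size 3 → [3,5,8]=1  [4,6,7]=3  [4,7,8]=3  [5,6,8]=3  [5,7,8]=3  [6,7,8]=6
  size 4 → [3,5,6,8]=4  [3,5,7,8]=4  [4,5,7,8]=6  [4,6,7,8]=12  [5,6,7,8]=12
  size 5 → [3,4,5,7,8]=10  [3,5,6,7,8]=20  [4,5,6,7,8]=30
  size 6 → [3,4,5,6,7,8]=60
  size 7 → [2,3,4,5,6,7,8]=60
  first=0(s) contributes 60
  first=1(u) contributes 60
|[w]| = 120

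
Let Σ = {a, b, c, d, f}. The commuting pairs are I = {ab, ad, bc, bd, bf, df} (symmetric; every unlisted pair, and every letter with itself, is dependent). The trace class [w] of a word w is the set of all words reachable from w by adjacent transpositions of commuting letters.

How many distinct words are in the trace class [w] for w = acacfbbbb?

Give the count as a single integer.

0(a) covers ∅
1(c) covers 0:a
2(a) covers 1:c
3(c) covers 2:a
4(f) covers 3:c
5(b) covers ∅
6(b) covers 5:b
7(b) covers 6:b
8(b) covers 7:b
floor of heap: 0:a, 5:b
completions by unplaced set U, small U first (add the entries for U minus each lowest piece of U):
  |U|=1: {4}:1  {8}:1
  |U|=2: {3,4}:1  {4,8}:2  {7,8}:1
  |U|=3: {2,3,4}:1  {3,4,8}:3  {4,7,8}:3  {6,7,8}:1
  |U|=4: {1,2,3,4}:1  {2,3,4,8}:4  {3,4,7,8}:6  {4,6,7,8}:4  {5,6,7,8}:1
  |U|=5: {0,1,2,3,4}:1  {1,2,3,4,8}:5  {2,3,4,7,8}:10  {3,4,6,7,8}:10  {4,5,6,7,8}:5
  |U|=6: {0,1,2,3,4,8}:6  {1,2,3,4,7,8}:15  {2,3,4,6,7,8}:20  {3,4,5,6,7,8}:15
  |U|=7: {0,1,2,3,4,7,8}:21  {1,2,3,4,6,7,8}:35  {2,3,4,5,6,7,8}:35
  start at 0(a): 70
  start at 5(b): 56
sum over floor = 126

126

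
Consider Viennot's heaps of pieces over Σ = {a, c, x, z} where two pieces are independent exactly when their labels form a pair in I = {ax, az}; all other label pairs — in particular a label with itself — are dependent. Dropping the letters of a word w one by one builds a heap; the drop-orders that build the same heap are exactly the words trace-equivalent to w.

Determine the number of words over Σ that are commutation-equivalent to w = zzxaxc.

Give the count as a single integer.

5

piece 0:z — minimal
piece 1:z rests on {0:z}
piece 2:x rests on {1:z}
piece 3:a — minimal
piece 4:x rests on {2:x}
piece 5:c rests on {3:a, 4:x}
minimal pieces: {0:z, 3:a}
ways to finish when only these pieces remain (= sum over removing one remaining piece with nothing left below it):
  1 left: {5}→1
  2 left: {3,5}→1  {4,5}→1
  3 left: {2,4,5}→1  {3,4,5}→2
  4 left: {1,2,4,5}→1  {2,3,4,5}→3
  placing 0:z first → 4 extensions
  placing 3:a first → 1 extensions
total linear extensions = 5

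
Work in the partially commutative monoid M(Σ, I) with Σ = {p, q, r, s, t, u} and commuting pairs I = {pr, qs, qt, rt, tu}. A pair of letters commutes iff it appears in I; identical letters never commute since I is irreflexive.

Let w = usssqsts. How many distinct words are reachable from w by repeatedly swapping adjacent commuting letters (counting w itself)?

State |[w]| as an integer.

7

#0=u has no predecessor
#1=s depends on [0:u]
#2=s depends on [1:s]
#3=s depends on [2:s]
#4=q depends on [0:u]
#5=s depends on [3:s]
#6=t depends on [5:s]
#7=s depends on [6:t]
sources: [0:u]
N(rest) = Σ N(rest − s) over sources s of rest; N(one piece) = 1:
  size 1 → [4]=1  [7]=1
  size 2 → [4,7]=2  [6,7]=1
  size 3 → [4,6,7]=3  [5,6,7]=1
  size 4 → [3,5,6,7]=1  [4,5,6,7]=4
  size 5 → [2,3,5,6,7]=1  [3,4,5,6,7]=5
  size 6 → [1,2,3,5,6,7]=1  [2,3,4,5,6,7]=6
  first=0(u) contributes 7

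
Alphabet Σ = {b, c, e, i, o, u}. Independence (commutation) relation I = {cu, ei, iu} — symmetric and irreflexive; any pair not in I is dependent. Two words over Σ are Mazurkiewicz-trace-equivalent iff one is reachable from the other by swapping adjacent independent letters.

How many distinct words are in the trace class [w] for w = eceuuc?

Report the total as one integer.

#0=e has no predecessor
#1=c depends on [0:e]
#2=e depends on [1:c]
#3=u depends on [2:e]
#4=u depends on [3:u]
#5=c depends on [2:e]
sources: [0:e]
N(rest) = Σ N(rest − s) over sources s of rest; N(one piece) = 1:
  size 1 → [4]=1  [5]=1
  size 2 → [3,4]=1  [4,5]=2
  size 3 → [3,4,5]=3
  size 4 → [2,3,4,5]=3
  first=0(e) contributes 3

3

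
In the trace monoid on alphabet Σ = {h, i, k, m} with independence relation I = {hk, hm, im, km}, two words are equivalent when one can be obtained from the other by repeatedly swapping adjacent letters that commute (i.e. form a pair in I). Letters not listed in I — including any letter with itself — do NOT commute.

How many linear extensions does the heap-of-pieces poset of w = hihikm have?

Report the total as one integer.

0(h) covers ∅
1(i) covers 0:h
2(h) covers 1:i
3(i) covers 2:h
4(k) covers 3:i
5(m) covers ∅
floor of heap: 0:h, 5:m
completions by unplaced set U, small U first (add the entries for U minus each lowest piece of U):
  |U|=1: {4}:1  {5}:1
  |U|=2: {3,4}:1  {4,5}:2
  |U|=3: {2,3,4}:1  {3,4,5}:3
  |U|=4: {1,2,3,4}:1  {2,3,4,5}:4
  start at 0(h): 5
  start at 5(m): 1
sum over floor = 6

6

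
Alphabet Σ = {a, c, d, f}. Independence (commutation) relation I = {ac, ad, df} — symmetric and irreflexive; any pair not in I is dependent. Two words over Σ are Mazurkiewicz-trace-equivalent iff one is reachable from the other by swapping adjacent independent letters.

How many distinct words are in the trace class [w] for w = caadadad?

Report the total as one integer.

0(c) covers ∅
1(a) covers ∅
2(a) covers 1:a
3(d) covers 0:c
4(a) covers 2:a
5(d) covers 3:d
6(a) covers 4:a
7(d) covers 5:d
floor of heap: 0:c, 1:a
completions by unplaced set U, small U first (add the entries for U minus each lowest piece of U):
  |U|=1: {6}:1  {7}:1
  |U|=2: {4,6}:1  {5,7}:1  {6,7}:2
  |U|=3: {2,4,6}:1  {3,5,7}:1  {4,6,7}:3  {5,6,7}:3
  |U|=4: {0,3,5,7}:1  {1,2,4,6}:1  {2,4,6,7}:4  {3,5,6,7}:4  {4,5,6,7}:6
  |U|=5: {0,3,5,6,7}:5  {1,2,4,6,7}:5  {2,4,5,6,7}:10  {3,4,5,6,7}:10
  |U|=6: {0,3,4,5,6,7}:15  {1,2,4,5,6,7}:15  {2,3,4,5,6,7}:20
  start at 0(c): 35
  start at 1(a): 35
sum over floor = 70

70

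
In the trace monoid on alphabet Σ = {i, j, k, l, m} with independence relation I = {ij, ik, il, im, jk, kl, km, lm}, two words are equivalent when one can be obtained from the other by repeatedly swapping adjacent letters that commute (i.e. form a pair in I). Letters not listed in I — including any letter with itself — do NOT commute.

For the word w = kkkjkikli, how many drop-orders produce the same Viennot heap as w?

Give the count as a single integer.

756

piece 0:k — minimal
piece 1:k rests on {0:k}
piece 2:k rests on {1:k}
piece 3:j — minimal
piece 4:k rests on {2:k}
piece 5:i — minimal
piece 6:k rests on {4:k}
piece 7:l rests on {3:j}
piece 8:i rests on {5:i}
minimal pieces: {0:k, 3:j, 5:i}
ways to finish when only these pieces remain (= sum over removing one remaining piece with nothing left below it):
  1 left: {6}→1  {7}→1  {8}→1
  2 left: {3,7}→1  {4,6}→1  {5,8}→1  {6,7}→2  {6,8}→2  {7,8}→2
  3 left: {2,4,6}→1  {3,6,7}→3  {3,7,8}→3  {4,6,7}→3  {4,6,8}→3  {5,6,8}→3  {5,7,8}→3  {6,7,8}→6
  4 left: {1,2,4,6}→1  {2,4,6,7}→4  {2,4,6,8}→4  {3,4,6,7}→6  {3,5,7,8}→6  {3,6,7,8}→12  {4,5,6,8}→6  {4,6,7,8}→12  {5,6,7,8}→12
  5 left: {0,1,2,4,6}→1  {1,2,4,6,7}→5  {1,2,4,6,8}→5  {2,3,4,6,7}→10  {2,4,5,6,8}→10  {2,4,6,7,8}→20  {3,4,6,7,8}→30  {3,5,6,7,8}→30  {4,5,6,7,8}→30
  6 left: {0,1,2,4,6,7}→6  {0,1,2,4,6,8}→6  {1,2,3,4,6,7}→15  {1,2,4,5,6,8}→15  {1,2,4,6,7,8}→30  {2,3,4,6,7,8}→60  {2,4,5,6,7,8}→60  {3,4,5,6,7,8}→90
  7 left: {0,1,2,3,4,6,7}→21  {0,1,2,4,5,6,8}→21  {0,1,2,4,6,7,8}→42  {1,2,3,4,6,7,8}→105  {1,2,4,5,6,7,8}→105  {2,3,4,5,6,7,8}→210
  placing 0:k first → 420 extensions
  placing 3:j first → 168 extensions
  placing 5:i first → 168 extensions
total linear extensions = 756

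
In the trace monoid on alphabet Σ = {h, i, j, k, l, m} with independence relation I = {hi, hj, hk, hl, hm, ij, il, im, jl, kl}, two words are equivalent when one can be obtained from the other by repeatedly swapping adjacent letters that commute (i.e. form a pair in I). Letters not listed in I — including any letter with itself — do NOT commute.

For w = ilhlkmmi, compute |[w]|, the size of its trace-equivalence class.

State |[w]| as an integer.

176

#0=i has no predecessor
#1=l has no predecessor
#2=h has no predecessor
#3=l depends on [1:l]
#4=k depends on [0:i]
#5=m depends on [3:l, 4:k]
#6=m depends on [5:m]
#7=i depends on [4:k]
sources: [0:i, 1:l, 2:h]
N(rest) = Σ N(rest − s) over sources s of rest; N(one piece) = 1:
  size 1 → [2]=1  [6]=1  [7]=1
  size 2 → [2,6]=2  [2,7]=2  [5,6]=1  [6,7]=2
  size 3 → [2,5,6]=3  [2,6,7]=6  [3,5,6]=1  [5,6,7]=3
  size 4 → [1,3,5,6]=1  [2,3,5,6]=4  [2,5,6,7]=12  [3,5,6,7]=4  [4,5,6,7]=3
  size 5 → [0,4,5,6,7]=3  [1,2,3,5,6]=5  [1,3,5,6,7]=5  [2,3,5,6,7]=20  [2,4,5,6,7]=15  [3,4,5,6,7]=7
  size 6 → [0,2,4,5,6,7]=18  [0,3,4,5,6,7]=10  [1,2,3,5,6,7]=30  [1,3,4,5,6,7]=12  [2,3,4,5,6,7]=42
  first=0(i) contributes 84
  first=1(l) contributes 70
  first=2(h) contributes 22
|[w]| = 176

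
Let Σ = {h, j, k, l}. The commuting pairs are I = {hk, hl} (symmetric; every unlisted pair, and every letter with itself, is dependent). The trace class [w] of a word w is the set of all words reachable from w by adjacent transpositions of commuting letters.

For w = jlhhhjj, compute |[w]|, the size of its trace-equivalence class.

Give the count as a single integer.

4

#0=j has no predecessor
#1=l depends on [0:j]
#2=h depends on [0:j]
#3=h depends on [2:h]
#4=h depends on [3:h]
#5=j depends on [1:l, 4:h]
#6=j depends on [5:j]
sources: [0:j]
N(rest) = Σ N(rest − s) over sources s of rest; N(one piece) = 1:
  size 1 → [6]=1
  size 2 → [5,6]=1
  size 3 → [1,5,6]=1  [4,5,6]=1
  size 4 → [1,4,5,6]=2  [3,4,5,6]=1
  size 5 → [1,3,4,5,6]=3  [2,3,4,5,6]=1
  first=0(j) contributes 4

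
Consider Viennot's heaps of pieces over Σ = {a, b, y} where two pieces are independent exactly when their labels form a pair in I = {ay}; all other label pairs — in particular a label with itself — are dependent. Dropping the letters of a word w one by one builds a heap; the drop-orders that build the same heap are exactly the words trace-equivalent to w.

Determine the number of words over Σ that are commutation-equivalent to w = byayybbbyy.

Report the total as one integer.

0(b) covers ∅
1(y) covers 0:b
2(a) covers 0:b
3(y) covers 1:y
4(y) covers 3:y
5(b) covers 2:a, 4:y
6(b) covers 5:b
7(b) covers 6:b
8(y) covers 7:b
9(y) covers 8:y
floor of heap: 0:b
completions by unplaced set U, small U first (add the entries for U minus each lowest piece of U):
  |U|=1: {9}:1
  |U|=2: {8,9}:1
  |U|=3: {7,8,9}:1
  |U|=4: {6,7,8,9}:1
  |U|=5: {5,6,7,8,9}:1
  |U|=6: {2,5,6,7,8,9}:1  {4,5,6,7,8,9}:1
  |U|=7: {2,4,5,6,7,8,9}:2  {3,4,5,6,7,8,9}:1
  |U|=8: {1,3,4,5,6,7,8,9}:1  {2,3,4,5,6,7,8,9}:3
  start at 0(b): 4

4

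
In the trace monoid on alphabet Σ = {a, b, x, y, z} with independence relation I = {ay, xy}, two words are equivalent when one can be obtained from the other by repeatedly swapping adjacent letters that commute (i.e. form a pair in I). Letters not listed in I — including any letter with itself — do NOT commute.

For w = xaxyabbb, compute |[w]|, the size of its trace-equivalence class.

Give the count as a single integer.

0(x) covers ∅
1(a) covers 0:x
2(x) covers 1:a
3(y) covers ∅
4(a) covers 2:x
5(b) covers 3:y, 4:a
6(b) covers 5:b
7(b) covers 6:b
floor of heap: 0:x, 3:y
completions by unplaced set U, small U first (add the entries for U minus each lowest piece of U):
  |U|=1: {7}:1
  |U|=2: {6,7}:1
  |U|=3: {5,6,7}:1
  |U|=4: {3,5,6,7}:1  {4,5,6,7}:1
  |U|=5: {2,4,5,6,7}:1  {3,4,5,6,7}:2
  |U|=6: {1,2,4,5,6,7}:1  {2,3,4,5,6,7}:3
  start at 0(x): 4
  start at 3(y): 1
sum over floor = 5

5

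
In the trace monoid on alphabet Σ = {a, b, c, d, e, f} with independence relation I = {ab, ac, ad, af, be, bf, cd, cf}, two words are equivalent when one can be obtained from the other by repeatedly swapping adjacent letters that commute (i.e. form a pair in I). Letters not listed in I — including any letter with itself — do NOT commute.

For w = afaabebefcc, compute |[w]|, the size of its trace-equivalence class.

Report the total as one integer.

368

#0=a has no predecessor
#1=f has no predecessor
#2=a depends on [0:a]
#3=a depends on [2:a]
#4=b has no predecessor
#5=e depends on [1:f, 3:a]
#6=b depends on [4:b]
#7=e depends on [5:e]
#8=f depends on [7:e]
#9=c depends on [6:b, 7:e]
#10=c depends on [9:c]
sources: [0:a, 1:f, 4:b]
N(rest) = Σ N(rest − s) over sources s of rest; N(one piece) = 1:
  size 1 → [8]=1  [10]=1
  size 2 → [8,10]=2  [9,10]=1
  size 3 → [6,9,10]=1  [8,9,10]=3
  size 4 → [4,6,9,10]=1  [6,8,9,10]=4  [7,8,9,10]=3
  size 5 → [4,6,8,9,10]=5  [5,7,8,9,10]=3  [6,7,8,9,10]=7
  size 6 → [1,5,7,8,9,10]=3  [3,5,7,8,9,10]=3  [4,6,7,8,9,10]=12  [5,6,7,8,9,10]=10
  size 7 → [1,3,5,7,8,9,10]=6  [1,5,6,7,8,9,10]=13  [2,3,5,7,8,9,10]=3  [3,5,6,7,8,9,10]=13  [4,5,6,7,8,9,10]=22
  size 8 → [0,2,3,5,7,8,9,10]=3  [1,2,3,5,7,8,9,10]=9  [1,3,5,6,7,8,9,10]=32  [1,4,5,6,7,8,9,10]=35  [2,3,5,6,7,8,9,10]=16  [3,4,5,6,7,8,9,10]=35
  size 9 → [0,1,2,3,5,7,8,9,10]=12  [0,2,3,5,6,7,8,9,10]=19  [1,2,3,5,6,7,8,9,10]=57  [1,3,4,5,6,7,8,9,10]=102  [2,3,4,5,6,7,8,9,10]=51
  first=0(a) contributes 210
  first=1(f) contributes 70
  first=4(b) contributes 88
|[w]| = 368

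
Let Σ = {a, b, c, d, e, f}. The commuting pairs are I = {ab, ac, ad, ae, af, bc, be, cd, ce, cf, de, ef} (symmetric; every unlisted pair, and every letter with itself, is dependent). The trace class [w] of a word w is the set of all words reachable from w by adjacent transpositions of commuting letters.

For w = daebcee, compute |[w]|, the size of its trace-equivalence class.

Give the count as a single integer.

420

0(d) covers ∅
1(a) covers ∅
2(e) covers ∅
3(b) covers 0:d
4(c) covers ∅
5(e) covers 2:e
6(e) covers 5:e
floor of heap: 0:d, 1:a, 2:e, 4:c
completions by unplaced set U, small U first (add the entries for U minus each lowest piece of U):
  |U|=1: {1}:1  {3}:1  {4}:1  {6}:1
  |U|=2: {0,3}:1  {1,3}:2  {1,4}:2  {1,6}:2  {3,4}:2  {3,6}:2  {4,6}:2  {5,6}:1
  |U|=3: {0,1,3}:3  {0,3,4}:3  {0,3,6}:3  {1,3,4}:6  {1,3,6}:6  {1,4,6}:6  {1,5,6}:3  {2,5,6}:1  {3,4,6}:6  {3,5,6}:3  {4,5,6}:3
  |U|=4: {0,1,3,4}:12  {0,1,3,6}:12  {0,3,4,6}:12  {0,3,5,6}:6  {1,2,5,6}:4  {1,3,4,6}:24  {1,3,5,6}:12  {1,4,5,6}:12  {2,3,5,6}:4  {2,4,5,6}:4  {3,4,5,6}:12
  |U|=5: {0,1,3,4,6}:60  {0,1,3,5,6}:30  {0,2,3,5,6}:10  {0,3,4,5,6}:30  {1,2,3,5,6}:20  {1,2,4,5,6}:20  {1,3,4,5,6}:60  {2,3,4,5,6}:20
  start at 0(d): 120
  start at 1(a): 60
  start at 2(e): 180
  start at 4(c): 60
sum over floor = 420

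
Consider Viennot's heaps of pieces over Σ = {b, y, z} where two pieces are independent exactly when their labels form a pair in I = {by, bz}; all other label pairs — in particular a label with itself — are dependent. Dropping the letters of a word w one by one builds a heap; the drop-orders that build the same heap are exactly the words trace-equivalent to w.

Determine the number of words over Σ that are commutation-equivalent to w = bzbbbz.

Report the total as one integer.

15

piece 0:b — minimal
piece 1:z — minimal
piece 2:b rests on {0:b}
piece 3:b rests on {2:b}
piece 4:b rests on {3:b}
piece 5:z rests on {1:z}
minimal pieces: {0:b, 1:z}
ways to finish when only these pieces remain (= sum over removing one remaining piece with nothing left below it):
  1 left: {4}→1  {5}→1
  2 left: {1,5}→1  {3,4}→1  {4,5}→2
  3 left: {1,4,5}→3  {2,3,4}→1  {3,4,5}→3
  4 left: {0,2,3,4}→1  {1,3,4,5}→6  {2,3,4,5}→4
  placing 0:b first → 10 extensions
  placing 1:z first → 5 extensions
total linear extensions = 15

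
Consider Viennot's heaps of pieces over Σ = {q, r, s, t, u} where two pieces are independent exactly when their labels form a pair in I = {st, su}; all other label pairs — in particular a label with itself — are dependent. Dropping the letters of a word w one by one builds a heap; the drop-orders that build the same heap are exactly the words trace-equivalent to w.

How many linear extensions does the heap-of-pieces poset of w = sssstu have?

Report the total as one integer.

15

piece 0:s — minimal
piece 1:s rests on {0:s}
piece 2:s rests on {1:s}
piece 3:s rests on {2:s}
piece 4:t — minimal
piece 5:u rests on {4:t}
minimal pieces: {0:s, 4:t}
ways to finish when only these pieces remain (= sum over removing one remaining piece with nothing left below it):
  1 left: {3}→1  {5}→1
  2 left: {2,3}→1  {3,5}→2  {4,5}→1
  3 left: {1,2,3}→1  {2,3,5}→3  {3,4,5}→3
  4 left: {0,1,2,3}→1  {1,2,3,5}→4  {2,3,4,5}→6
  placing 0:s first → 10 extensions
  placing 4:t first → 5 extensions
total linear extensions = 15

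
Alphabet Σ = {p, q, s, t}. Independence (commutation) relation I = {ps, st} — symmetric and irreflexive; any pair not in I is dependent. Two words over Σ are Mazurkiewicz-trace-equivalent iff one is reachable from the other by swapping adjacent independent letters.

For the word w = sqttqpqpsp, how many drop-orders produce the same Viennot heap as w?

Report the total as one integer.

3

drop 0:s onto floor
drop 1:q onto {0:s}
drop 2:t onto {1:q}
drop 3:t onto {2:t}
drop 4:q onto {3:t}
drop 5:p onto {4:q}
drop 6:q onto {5:p}
drop 7:p onto {6:q}
drop 8:s onto {6:q}
drop 9:p onto {7:p}
ground layer = {0:s}
drop-orders for the pieces not yet dropped (sum over which currently-grounded one goes next):
  1 to go: {8} 1  {9} 1
  2 to go: {7,9} 1  {8,9} 2
  3 to go: {7,8,9} 3
  4 to go: {6,7,8,9} 3
  5 to go: {5,6,7,8,9} 3
  6 to go: {4,5,6,7,8,9} 3
  7 to go: {3,4,5,6,7,8,9} 3
  8 to go: {2,3,4,5,6,7,8,9} 3
  if 0:s drops first: 3 orders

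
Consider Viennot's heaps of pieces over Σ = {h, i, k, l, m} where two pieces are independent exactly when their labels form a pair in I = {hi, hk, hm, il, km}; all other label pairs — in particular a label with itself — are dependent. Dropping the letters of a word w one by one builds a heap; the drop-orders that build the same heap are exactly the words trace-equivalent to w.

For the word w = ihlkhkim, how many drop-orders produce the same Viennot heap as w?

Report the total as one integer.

16

piece 0:i — minimal
piece 1:h — minimal
piece 2:l rests on {1:h}
piece 3:k rests on {0:i, 2:l}
piece 4:h rests on {2:l}
piece 5:k rests on {3:k}
piece 6:i rests on {5:k}
piece 7:m rests on {6:i}
minimal pieces: {0:i, 1:h}
ways to finish when only these pieces remain (= sum over removing one remaining piece with nothing left below it):
  1 left: {4}→1  {7}→1
  2 left: {4,7}→2  {6,7}→1
  3 left: {4,6,7}→3  {5,6,7}→1
  4 left: {3,5,6,7}→1  {4,5,6,7}→4
  5 left: {0,3,5,6,7}→1  {3,4,5,6,7}→5
  6 left: {0,3,4,5,6,7}→6  {2,3,4,5,6,7}→5
  placing 0:i first → 5 extensions
  placing 1:h first → 11 extensions
total linear extensions = 16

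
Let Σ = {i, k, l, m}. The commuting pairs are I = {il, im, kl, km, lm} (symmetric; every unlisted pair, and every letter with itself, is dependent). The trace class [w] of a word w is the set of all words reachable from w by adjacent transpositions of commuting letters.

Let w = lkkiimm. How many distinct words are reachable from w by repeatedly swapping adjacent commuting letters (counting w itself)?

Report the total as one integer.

0(l) covers ∅
1(k) covers ∅
2(k) covers 1:k
3(i) covers 2:k
4(i) covers 3:i
5(m) covers ∅
6(m) covers 5:m
floor of heap: 0:l, 1:k, 5:m
completions by unplaced set U, small U first (add the entries for U minus each lowest piece of U):
  |U|=1: {0}:1  {4}:1  {6}:1
  |U|=2: {0,4}:2  {0,6}:2  {3,4}:1  {4,6}:2  {5,6}:1
  |U|=3: {0,3,4}:3  {0,4,6}:6  {0,5,6}:3  {2,3,4}:1  {3,4,6}:3  {4,5,6}:3
  |U|=4: {0,2,3,4}:4  {0,3,4,6}:12  {0,4,5,6}:12  {1,2,3,4}:1  {2,3,4,6}:4  {3,4,5,6}:6
  |U|=5: {0,1,2,3,4}:5  {0,2,3,4,6}:20  {0,3,4,5,6}:30  {1,2,3,4,6}:5  {2,3,4,5,6}:10
  start at 0(l): 15
  start at 1(k): 60
  start at 5(m): 30
sum over floor = 105

105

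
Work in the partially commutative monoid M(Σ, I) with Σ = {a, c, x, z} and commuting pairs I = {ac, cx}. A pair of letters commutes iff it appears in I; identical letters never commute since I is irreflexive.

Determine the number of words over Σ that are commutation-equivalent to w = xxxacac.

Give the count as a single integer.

21

#0=x has no predecessor
#1=x depends on [0:x]
#2=x depends on [1:x]
#3=a depends on [2:x]
#4=c has no predecessor
#5=a depends on [3:a]
#6=c depends on [4:c]
sources: [0:x, 4:c]
N(rest) = Σ N(rest − s) over sources s of rest; N(one piece) = 1:
  size 1 → [5]=1  [6]=1
  size 2 → [3,5]=1  [4,6]=1  [5,6]=2
  size 3 → [2,3,5]=1  [3,5,6]=3  [4,5,6]=3
  size 4 → [1,2,3,5]=1  [2,3,5,6]=4  [3,4,5,6]=6
  size 5 → [0,1,2,3,5]=1  [1,2,3,5,6]=5  [2,3,4,5,6]=10
  first=0(x) contributes 15
  first=4(c) contributes 6
|[w]| = 21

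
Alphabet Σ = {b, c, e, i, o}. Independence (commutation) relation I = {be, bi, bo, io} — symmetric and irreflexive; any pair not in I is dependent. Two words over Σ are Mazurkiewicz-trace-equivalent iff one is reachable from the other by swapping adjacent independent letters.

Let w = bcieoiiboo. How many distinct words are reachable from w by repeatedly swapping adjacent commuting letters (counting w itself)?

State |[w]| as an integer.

80

#0=b has no predecessor
#1=c depends on [0:b]
#2=i depends on [1:c]
#3=e depends on [2:i]
#4=o depends on [3:e]
#5=i depends on [3:e]
#6=i depends on [5:i]
#7=b depends on [1:c]
#8=o depends on [4:o]
#9=o depends on [8:o]
sources: [0:b]
N(rest) = Σ N(rest − s) over sources s of rest; N(one piece) = 1:
  size 1 → [6]=1  [7]=1  [9]=1
  size 2 → [5,6]=1  [6,7]=2  [6,9]=2  [7,9]=2  [8,9]=1
  size 3 → [4,8,9]=1  [5,6,7]=3  [5,6,9]=3  [6,7,9]=6  [6,8,9]=3  [7,8,9]=3
  size 4 → [4,6,8,9]=4  [4,7,8,9]=4  [5,6,7,9]=12  [5,6,8,9]=6  [6,7,8,9]=12
  size 5 → [4,5,6,8,9]=10  [4,6,7,8,9]=20  [5,6,7,8,9]=30
  size 6 → [3,4,5,6,8,9]=10  [4,5,6,7,8,9]=60
  size 7 → [2,3,4,5,6,8,9]=10  [3,4,5,6,7,8,9]=70
  size 8 → [2,3,4,5,6,7,8,9]=80
  first=0(b) contributes 80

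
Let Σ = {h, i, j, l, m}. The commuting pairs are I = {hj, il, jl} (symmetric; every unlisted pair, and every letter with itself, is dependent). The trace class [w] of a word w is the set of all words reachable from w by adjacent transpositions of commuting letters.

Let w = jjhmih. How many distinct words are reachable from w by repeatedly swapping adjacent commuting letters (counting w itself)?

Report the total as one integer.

3

drop 0:j onto floor
drop 1:j onto {0:j}
drop 2:h onto floor
drop 3:m onto {1:j, 2:h}
drop 4:i onto {3:m}
drop 5:h onto {4:i}
ground layer = {0:j, 2:h}
drop-orders for the pieces not yet dropped (sum over which currently-grounded one goes next):
  1 to go: {5} 1
  2 to go: {4,5} 1
  3 to go: {3,4,5} 1
  4 to go: {1,3,4,5} 1  {2,3,4,5} 1
  if 0:j drops first: 2 orders
  if 2:h drops first: 1 orders
heap linearizations: 3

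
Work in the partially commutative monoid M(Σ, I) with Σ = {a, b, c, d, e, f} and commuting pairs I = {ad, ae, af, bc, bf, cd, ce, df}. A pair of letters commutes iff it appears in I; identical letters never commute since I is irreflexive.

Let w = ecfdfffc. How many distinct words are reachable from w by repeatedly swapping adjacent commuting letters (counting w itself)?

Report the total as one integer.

#0=e has no predecessor
#1=c has no predecessor
#2=f depends on [0:e, 1:c]
#3=d depends on [0:e]
#4=f depends on [2:f]
#5=f depends on [4:f]
#6=f depends on [5:f]
#7=c depends on [6:f]
sources: [0:e, 1:c]
N(rest) = Σ N(rest − s) over sources s of rest; N(one piece) = 1:
  size 1 → [3]=1  [7]=1
  size 2 → [3,7]=2  [6,7]=1
  size 3 → [3,6,7]=3  [5,6,7]=1
  size 4 → [3,5,6,7]=4  [4,5,6,7]=1
  size 5 → [2,4,5,6,7]=1  [3,4,5,6,7]=5
  size 6 → [1,2,4,5,6,7]=1  [2,3,4,5,6,7]=6
  first=0(e) contributes 7
  first=1(c) contributes 6
|[w]| = 13

13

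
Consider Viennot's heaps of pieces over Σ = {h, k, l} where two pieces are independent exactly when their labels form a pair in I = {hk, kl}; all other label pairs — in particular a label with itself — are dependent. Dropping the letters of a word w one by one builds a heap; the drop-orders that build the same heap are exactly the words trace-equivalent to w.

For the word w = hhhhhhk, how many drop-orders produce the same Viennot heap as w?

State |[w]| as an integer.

drop 0:h onto floor
drop 1:h onto {0:h}
drop 2:h onto {1:h}
drop 3:h onto {2:h}
drop 4:h onto {3:h}
drop 5:h onto {4:h}
drop 6:k onto floor
ground layer = {0:h, 6:k}
drop-orders for the pieces not yet dropped (sum over which currently-grounded one goes next):
  1 to go: {5} 1  {6} 1
  2 to go: {4,5} 1  {5,6} 2
  3 to go: {3,4,5} 1  {4,5,6} 3
  4 to go: {2,3,4,5} 1  {3,4,5,6} 4
  5 to go: {1,2,3,4,5} 1  {2,3,4,5,6} 5
  if 0:h drops first: 6 orders
  if 6:k drops first: 1 orders
heap linearizations: 7

7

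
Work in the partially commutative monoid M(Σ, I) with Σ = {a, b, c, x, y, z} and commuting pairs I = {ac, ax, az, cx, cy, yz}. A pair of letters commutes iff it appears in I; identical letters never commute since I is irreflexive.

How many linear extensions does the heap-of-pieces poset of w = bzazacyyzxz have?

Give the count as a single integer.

70

piece 0:b — minimal
piece 1:z rests on {0:b}
piece 2:a rests on {0:b}
piece 3:z rests on {1:z}
piece 4:a rests on {2:a}
piece 5:c rests on {3:z}
piece 6:y rests on {4:a}
piece 7:y rests on {6:y}
piece 8:z rests on {5:c}
piece 9:x rests on {7:y, 8:z}
piece 10:z rests on {9:x}
minimal pieces: {0:b}
ways to finish when only these pieces remain (= sum over removing one remaining piece with nothing left below it):
  1 left: {10}→1
  2 left: {9,10}→1
  3 left: {7,9,10}→1  {8,9,10}→1
  4 left: {5,8,9,10}→1  {6,7,9,10}→1  {7,8,9,10}→2
  5 left: {3,5,8,9,10}→1  {4,6,7,9,10}→1  {5,7,8,9,10}→3  {6,7,8,9,10}→3
  6 left: {1,3,5,8,9,10}→1  {2,4,6,7,9,10}→1  {3,5,7,8,9,10}→4  {4,6,7,8,9,10}→4  {5,6,7,8,9,10}→6
  7 left: {1,3,5,7,8,9,10}→5  {2,4,6,7,8,9,10}→5  {3,5,6,7,8,9,10}→10  {4,5,6,7,8,9,10}→10
  8 left: {1,3,5,6,7,8,9,10}→15  {2,4,5,6,7,8,9,10}→15  {3,4,5,6,7,8,9,10}→20
  9 left: {1,3,4,5,6,7,8,9,10}→35  {2,3,4,5,6,7,8,9,10}→35
  placing 0:b first → 70 extensions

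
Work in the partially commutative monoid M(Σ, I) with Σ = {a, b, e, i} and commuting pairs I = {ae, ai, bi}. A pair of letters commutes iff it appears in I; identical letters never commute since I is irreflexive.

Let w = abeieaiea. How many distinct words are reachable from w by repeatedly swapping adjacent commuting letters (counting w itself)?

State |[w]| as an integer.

drop 0:a onto floor
drop 1:b onto {0:a}
drop 2:e onto {1:b}
drop 3:i onto {2:e}
drop 4:e onto {3:i}
drop 5:a onto {1:b}
drop 6:i onto {4:e}
drop 7:e onto {6:i}
drop 8:a onto {5:a}
ground layer = {0:a}
drop-orders for the pieces not yet dropped (sum over which currently-grounded one goes next):
  1 to go: {7} 1  {8} 1
  2 to go: {5,8} 1  {6,7} 1  {7,8} 2
  3 to go: {4,6,7} 1  {5,7,8} 3  {6,7,8} 3
  4 to go: {3,4,6,7} 1  {4,6,7,8} 4  {5,6,7,8} 6
  5 to go: {2,3,4,6,7} 1  {3,4,6,7,8} 5  {4,5,6,7,8} 10
  6 to go: {2,3,4,6,7,8} 6  {3,4,5,6,7,8} 15
  7 to go: {2,3,4,5,6,7,8} 21
  if 0:a drops first: 21 orders

21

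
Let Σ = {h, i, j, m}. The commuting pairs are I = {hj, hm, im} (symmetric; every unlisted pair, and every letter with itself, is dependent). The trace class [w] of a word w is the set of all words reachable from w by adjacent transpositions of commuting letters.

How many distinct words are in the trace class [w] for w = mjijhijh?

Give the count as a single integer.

drop 0:m onto floor
drop 1:j onto {0:m}
drop 2:i onto {1:j}
drop 3:j onto {2:i}
drop 4:h onto {2:i}
drop 5:i onto {3:j, 4:h}
drop 6:j onto {5:i}
drop 7:h onto {5:i}
ground layer = {0:m}
drop-orders for the pieces not yet dropped (sum over which currently-grounded one goes next):
  1 to go: {6} 1  {7} 1
  2 to go: {6,7} 2
  3 to go: {5,6,7} 2
  4 to go: {3,5,6,7} 2  {4,5,6,7} 2
  5 to go: {3,4,5,6,7} 4
  6 to go: {2,3,4,5,6,7} 4
  if 0:m drops first: 4 orders

4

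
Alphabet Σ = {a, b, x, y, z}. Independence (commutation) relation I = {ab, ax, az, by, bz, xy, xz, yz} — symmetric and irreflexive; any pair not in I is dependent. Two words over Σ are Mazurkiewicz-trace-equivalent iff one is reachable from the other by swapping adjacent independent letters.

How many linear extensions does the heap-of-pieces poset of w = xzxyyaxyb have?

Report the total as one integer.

630

piece 0:x — minimal
piece 1:z — minimal
piece 2:x rests on {0:x}
piece 3:y — minimal
piece 4:y rests on {3:y}
piece 5:a rests on {4:y}
piece 6:x rests on {2:x}
piece 7:y rests on {5:a}
piece 8:b rests on {6:x}
minimal pieces: {0:x, 1:z, 3:y}
ways to finish when only these pieces remain (= sum over removing one remaining piece with nothing left below it):
  1 left: {1}→1  {7}→1  {8}→1
  2 left: {1,7}→2  {1,8}→2  {5,7}→1  {6,8}→1  {7,8}→2
  3 left: {1,5,7}→3  {1,6,8}→3  {1,7,8}→6  {2,6,8}→1  {4,5,7}→1  {5,7,8}→3  {6,7,8}→3
  4 left: {0,2,6,8}→1  {1,2,6,8}→4  {1,4,5,7}→4  {1,5,7,8}→12  {1,6,7,8}→12  {2,6,7,8}→4  {3,4,5,7}→1  {4,5,7,8}→4  {5,6,7,8}→6
  5 left: {0,1,2,6,8}→5  {0,2,6,7,8}→5  {1,2,6,7,8}→20  {1,3,4,5,7}→5  {1,4,5,7,8}→20  {1,5,6,7,8}→30  {2,5,6,7,8}→10  {3,4,5,7,8}→5  {4,5,6,7,8}→10
  6 left: {0,1,2,6,7,8}→30  {0,2,5,6,7,8}→15  {1,2,5,6,7,8}→60  {1,3,4,5,7,8}→30  {1,4,5,6,7,8}→60  {2,4,5,6,7,8}→20  {3,4,5,6,7,8}→15
  7 left: {0,1,2,5,6,7,8}→105  {0,2,4,5,6,7,8}→35  {1,2,4,5,6,7,8}→140  {1,3,4,5,6,7,8}→105  {2,3,4,5,6,7,8}→35
  placing 0:x first → 280 extensions
  placing 1:z first → 70 extensions
  placing 3:y first → 280 extensions
total linear extensions = 630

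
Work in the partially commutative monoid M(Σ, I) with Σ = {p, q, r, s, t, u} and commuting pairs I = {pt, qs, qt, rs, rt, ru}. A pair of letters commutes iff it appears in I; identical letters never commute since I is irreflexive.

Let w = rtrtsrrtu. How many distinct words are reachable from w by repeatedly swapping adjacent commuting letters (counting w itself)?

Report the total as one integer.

#0=r has no predecessor
#1=t has no predecessor
#2=r depends on [0:r]
#3=t depends on [1:t]
#4=s depends on [3:t]
#5=r depends on [2:r]
#6=r depends on [5:r]
#7=t depends on [4:s]
#8=u depends on [7:t]
sources: [0:r, 1:t]
N(rest) = Σ N(rest − s) over sources s of rest; N(one piece) = 1:
  size 1 → [6]=1  [8]=1
  size 2 → [5,6]=1  [6,8]=2  [7,8]=1
  size 3 → [2,5,6]=1  [4,7,8]=1  [5,6,8]=3  [6,7,8]=3
  size 4 → [0,2,5,6]=1  [2,5,6,8]=4  [3,4,7,8]=1  [4,6,7,8]=4  [5,6,7,8]=6
  size 5 → [0,2,5,6,8]=5  [1,3,4,7,8]=1  [2,5,6,7,8]=10  [3,4,6,7,8]=5  [4,5,6,7,8]=10
  size 6 → [0,2,5,6,7,8]=15  [1,3,4,6,7,8]=6  [2,4,5,6,7,8]=20  [3,4,5,6,7,8]=15
  size 7 → [0,2,4,5,6,7,8]=35  [1,3,4,5,6,7,8]=21  [2,3,4,5,6,7,8]=35
  first=0(r) contributes 56
  first=1(t) contributes 70
|[w]| = 126

126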